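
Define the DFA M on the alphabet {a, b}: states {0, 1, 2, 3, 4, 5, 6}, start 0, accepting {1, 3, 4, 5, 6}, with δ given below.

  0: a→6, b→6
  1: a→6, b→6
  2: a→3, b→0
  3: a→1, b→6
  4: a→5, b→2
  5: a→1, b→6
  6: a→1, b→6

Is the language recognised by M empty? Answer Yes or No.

The string a is accepted: the run 0 → 6 ends in the accepting state 6.
Since at least one string is accepted, L(M) is not empty.

No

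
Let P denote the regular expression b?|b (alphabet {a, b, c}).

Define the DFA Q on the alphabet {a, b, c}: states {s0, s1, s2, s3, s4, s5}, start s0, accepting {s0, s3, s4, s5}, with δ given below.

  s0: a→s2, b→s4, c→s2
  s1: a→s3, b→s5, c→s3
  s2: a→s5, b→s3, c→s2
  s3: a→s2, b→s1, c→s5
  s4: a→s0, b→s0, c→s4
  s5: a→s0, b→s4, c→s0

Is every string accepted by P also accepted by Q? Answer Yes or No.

Converting the expression P to a DFA (subset construction, then merging equivalent states) gives the minimal DFA with states {p0, p1, p2}, start state p0, accepting states {p0, p2} and transitions p0: a→p1, b→p2, c→p1; p1: a→p1, b→p1, c→p1; p2: a→p1, b→p1, c→p1.
Exploring the product automaton P × Q from the start pair (p0, s0), following both machines on each input symbol, reaches 8 state pairs: (p0, s0), (p1, s2), (p2, s4), (p1, s5), (p1, s3), (p1, s0), (p1, s4), (p1, s1).
P accepts in {p0, p2} and Q accepts in {s0, s3, s4, s5}. The reachable pairs whose P-component is accepting are (p0, s0), (p2, s4); in each of them the Q-component is accepting too, so the product for L(P) \ L(Q) (P-component accepting, Q-component rejecting) has no reachable accepting pair and the difference is empty.
Hence every string in L(P) is also in L(Q).

Yes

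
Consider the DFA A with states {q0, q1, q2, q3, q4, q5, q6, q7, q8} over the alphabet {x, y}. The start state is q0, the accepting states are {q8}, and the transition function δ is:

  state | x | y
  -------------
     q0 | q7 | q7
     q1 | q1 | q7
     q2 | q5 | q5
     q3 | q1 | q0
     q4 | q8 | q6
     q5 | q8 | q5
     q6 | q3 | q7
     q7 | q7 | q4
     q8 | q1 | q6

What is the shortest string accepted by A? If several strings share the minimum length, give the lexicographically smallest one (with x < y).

xyx

A breadth-first search from q0 reaches an accepting state first via the path q0 → q7 → q4 → q8 on input xyx.
No string of length < 3 is accepted (BFS exhausts all shorter strings without reaching an accepting state), and xyx is the lexicographically least accepting string of length 3.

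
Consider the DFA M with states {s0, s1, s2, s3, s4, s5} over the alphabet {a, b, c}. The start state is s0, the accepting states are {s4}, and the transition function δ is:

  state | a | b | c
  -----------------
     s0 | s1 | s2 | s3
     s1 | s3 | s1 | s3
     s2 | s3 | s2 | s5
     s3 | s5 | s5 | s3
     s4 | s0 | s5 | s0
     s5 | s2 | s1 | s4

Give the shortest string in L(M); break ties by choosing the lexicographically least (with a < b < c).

A breadth-first search from s0 reaches an accepting state first via the path s0 → s2 → s5 → s4 on input bcc.
No string of length < 3 is accepted (BFS exhausts all shorter strings without reaching an accepting state), and bcc is the lexicographically least accepting string of length 3.

bcc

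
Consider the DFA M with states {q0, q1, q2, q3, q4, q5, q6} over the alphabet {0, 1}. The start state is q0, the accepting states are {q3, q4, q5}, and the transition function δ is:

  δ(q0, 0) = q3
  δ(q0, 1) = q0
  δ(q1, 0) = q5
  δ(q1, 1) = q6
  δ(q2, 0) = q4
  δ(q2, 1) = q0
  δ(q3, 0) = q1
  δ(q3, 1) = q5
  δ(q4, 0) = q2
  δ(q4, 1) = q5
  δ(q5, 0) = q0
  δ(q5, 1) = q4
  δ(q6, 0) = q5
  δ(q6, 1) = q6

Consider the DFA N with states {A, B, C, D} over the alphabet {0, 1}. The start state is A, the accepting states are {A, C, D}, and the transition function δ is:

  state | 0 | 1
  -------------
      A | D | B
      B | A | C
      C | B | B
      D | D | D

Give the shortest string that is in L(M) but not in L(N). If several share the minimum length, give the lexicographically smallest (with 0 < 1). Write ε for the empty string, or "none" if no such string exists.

The string 101 is accepted by M but not by N.
No shorter string lies in the difference, and 101 is the lexicographically first length-3 string in L(M) \ L(N).

101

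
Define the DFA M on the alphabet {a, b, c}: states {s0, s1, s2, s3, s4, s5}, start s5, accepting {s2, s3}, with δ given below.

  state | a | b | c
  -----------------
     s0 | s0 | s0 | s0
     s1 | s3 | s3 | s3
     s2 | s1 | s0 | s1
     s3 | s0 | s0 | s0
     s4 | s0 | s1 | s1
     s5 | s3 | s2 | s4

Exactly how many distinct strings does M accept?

14

The useful subgraph on states {s1, s2, s3, s4, s5} is acyclic, so L(M) is finite; the longest accepting path visits 4 useful states, giving maximum string length 3.
Counting accepting paths from s5 by length: 2 of length 1, 12 of length 3. Total 14.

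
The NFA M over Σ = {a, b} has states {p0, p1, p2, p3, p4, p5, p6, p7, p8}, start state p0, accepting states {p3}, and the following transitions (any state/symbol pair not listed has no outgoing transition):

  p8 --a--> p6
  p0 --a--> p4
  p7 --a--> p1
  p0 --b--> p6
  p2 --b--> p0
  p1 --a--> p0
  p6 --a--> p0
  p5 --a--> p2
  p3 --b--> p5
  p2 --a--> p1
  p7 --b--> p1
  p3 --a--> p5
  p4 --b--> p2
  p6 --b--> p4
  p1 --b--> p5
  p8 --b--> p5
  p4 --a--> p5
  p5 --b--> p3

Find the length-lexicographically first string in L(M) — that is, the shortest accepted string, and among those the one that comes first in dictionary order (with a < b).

A breadth-first search from p0 reaches an accepting state first via the path p0 → p4 → p5 → p3 on input aab.
No string of length < 3 is accepted (BFS exhausts all shorter strings without reaching an accepting state), and aab is the lexicographically least accepting string of length 3.

aab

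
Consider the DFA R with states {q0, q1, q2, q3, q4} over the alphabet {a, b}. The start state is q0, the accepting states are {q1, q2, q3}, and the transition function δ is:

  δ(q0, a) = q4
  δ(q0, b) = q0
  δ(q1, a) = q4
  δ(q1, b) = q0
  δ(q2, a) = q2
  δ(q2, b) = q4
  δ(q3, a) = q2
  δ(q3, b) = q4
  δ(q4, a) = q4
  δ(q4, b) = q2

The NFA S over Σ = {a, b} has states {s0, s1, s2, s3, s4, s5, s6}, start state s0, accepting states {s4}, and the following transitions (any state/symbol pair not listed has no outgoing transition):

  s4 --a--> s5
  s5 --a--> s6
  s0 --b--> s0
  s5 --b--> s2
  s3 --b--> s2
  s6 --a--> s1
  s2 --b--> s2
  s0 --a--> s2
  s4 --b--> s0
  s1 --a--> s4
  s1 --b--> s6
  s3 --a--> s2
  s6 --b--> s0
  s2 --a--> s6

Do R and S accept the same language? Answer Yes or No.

No

The string ab is accepted by R but rejected by S.
So L(R) ≠ L(S).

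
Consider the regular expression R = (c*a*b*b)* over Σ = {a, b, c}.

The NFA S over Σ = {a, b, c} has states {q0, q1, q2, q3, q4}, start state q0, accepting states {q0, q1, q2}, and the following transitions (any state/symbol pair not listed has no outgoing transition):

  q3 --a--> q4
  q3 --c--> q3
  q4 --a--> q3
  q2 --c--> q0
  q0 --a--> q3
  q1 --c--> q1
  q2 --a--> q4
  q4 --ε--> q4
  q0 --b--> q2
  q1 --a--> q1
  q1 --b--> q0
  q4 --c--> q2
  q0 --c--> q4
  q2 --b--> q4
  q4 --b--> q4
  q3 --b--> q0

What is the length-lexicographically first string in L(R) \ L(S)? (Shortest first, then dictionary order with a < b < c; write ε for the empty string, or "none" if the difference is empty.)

bb

The string bb is accepted by R but not by S.
No shorter string lies in the difference, and bb is the lexicographically first length-2 string in L(R) \ L(S).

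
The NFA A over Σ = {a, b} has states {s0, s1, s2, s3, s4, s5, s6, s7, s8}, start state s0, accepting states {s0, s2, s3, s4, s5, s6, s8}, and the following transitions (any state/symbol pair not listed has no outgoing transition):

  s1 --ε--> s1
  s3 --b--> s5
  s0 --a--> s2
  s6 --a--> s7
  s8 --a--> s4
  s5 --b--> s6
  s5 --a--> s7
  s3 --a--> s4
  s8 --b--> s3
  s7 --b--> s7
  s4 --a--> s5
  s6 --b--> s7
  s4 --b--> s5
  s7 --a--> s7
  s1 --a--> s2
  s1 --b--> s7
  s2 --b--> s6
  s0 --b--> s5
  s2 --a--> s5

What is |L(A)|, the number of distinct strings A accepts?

The useful subgraph on states {s0, s2, s5, s6} is acyclic, so L(A) is finite; the longest accepting path visits 4 useful states, giving maximum string length 3.
Counting accepting paths from s0 by length: 1 of length 0, 2 of length 1, 3 of length 2, 1 of length 3. Total 7.

7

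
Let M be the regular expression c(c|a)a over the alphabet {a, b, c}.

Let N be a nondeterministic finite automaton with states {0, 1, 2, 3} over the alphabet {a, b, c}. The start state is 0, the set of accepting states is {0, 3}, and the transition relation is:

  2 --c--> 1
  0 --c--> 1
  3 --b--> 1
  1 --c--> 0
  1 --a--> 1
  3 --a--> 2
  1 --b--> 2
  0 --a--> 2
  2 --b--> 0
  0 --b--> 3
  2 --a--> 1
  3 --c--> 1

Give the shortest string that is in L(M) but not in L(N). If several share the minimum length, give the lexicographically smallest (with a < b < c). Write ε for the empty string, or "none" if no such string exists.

caa

The string caa is accepted by M but not by N.
No shorter string lies in the difference, and caa is the lexicographically first length-3 string in L(M) \ L(N).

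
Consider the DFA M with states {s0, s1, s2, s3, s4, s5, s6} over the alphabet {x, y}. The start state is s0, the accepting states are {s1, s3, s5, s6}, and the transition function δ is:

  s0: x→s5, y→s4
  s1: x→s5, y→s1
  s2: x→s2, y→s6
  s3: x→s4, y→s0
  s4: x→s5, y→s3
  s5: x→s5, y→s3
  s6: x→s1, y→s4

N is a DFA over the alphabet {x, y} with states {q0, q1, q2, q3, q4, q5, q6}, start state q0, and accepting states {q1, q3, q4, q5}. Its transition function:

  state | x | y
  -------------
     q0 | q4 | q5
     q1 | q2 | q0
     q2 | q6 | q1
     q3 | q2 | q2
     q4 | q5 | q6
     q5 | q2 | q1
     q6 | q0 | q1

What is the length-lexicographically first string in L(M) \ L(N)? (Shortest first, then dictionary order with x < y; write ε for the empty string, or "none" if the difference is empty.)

The string xy is accepted by M but not by N.
No shorter string lies in the difference, and xy is the lexicographically first length-2 string in L(M) \ L(N).

xy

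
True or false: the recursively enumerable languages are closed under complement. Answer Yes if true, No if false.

If both L and its complement were r.e., running the two recognisers in parallel would decide L, so L would be recursive; but there are r.e. languages that are not recursive (e.g. the halting problem), and their complements are therefore not r.e.

No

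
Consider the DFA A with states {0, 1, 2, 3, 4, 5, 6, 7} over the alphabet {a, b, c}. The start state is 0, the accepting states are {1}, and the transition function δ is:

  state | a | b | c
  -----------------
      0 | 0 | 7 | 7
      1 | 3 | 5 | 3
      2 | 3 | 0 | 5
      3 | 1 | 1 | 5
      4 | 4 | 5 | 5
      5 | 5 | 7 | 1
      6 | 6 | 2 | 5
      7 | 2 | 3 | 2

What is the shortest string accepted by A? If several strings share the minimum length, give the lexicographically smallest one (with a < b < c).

A breadth-first search from 0 reaches an accepting state first via the path 0 → 7 → 3 → 1 on input bba.
No string of length < 3 is accepted (BFS exhausts all shorter strings without reaching an accepting state), and bba is the lexicographically least accepting string of length 3.

bba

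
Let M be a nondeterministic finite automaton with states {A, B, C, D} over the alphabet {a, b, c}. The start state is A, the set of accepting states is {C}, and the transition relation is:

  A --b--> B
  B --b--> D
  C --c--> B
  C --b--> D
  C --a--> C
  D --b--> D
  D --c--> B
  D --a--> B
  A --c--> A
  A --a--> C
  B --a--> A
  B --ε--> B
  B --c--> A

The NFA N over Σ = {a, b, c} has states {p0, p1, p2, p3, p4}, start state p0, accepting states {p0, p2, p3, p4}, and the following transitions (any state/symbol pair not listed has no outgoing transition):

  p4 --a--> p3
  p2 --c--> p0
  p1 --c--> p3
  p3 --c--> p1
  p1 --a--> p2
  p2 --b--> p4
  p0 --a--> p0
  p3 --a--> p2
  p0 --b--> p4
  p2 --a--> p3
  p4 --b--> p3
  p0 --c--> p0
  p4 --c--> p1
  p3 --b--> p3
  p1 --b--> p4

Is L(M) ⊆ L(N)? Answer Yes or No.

Exploring the product automaton M × N from the start pair (A, p0), following both machines on each input symbol, reaches 14 state pairs: (A, p0), (C, p0), (B, p4), (D, p4), (B, p0), (A, p3), (D, p3), (A, p1), (B, p3), (B, p1), (C, p2), (B, p2), (A, p2), (C, p3).
M accepts in {C} and N accepts in {p0, p2, p3, p4}. The reachable pairs whose M-component is accepting are (C, p0), (C, p2), (C, p3); in each of them the N-component is accepting too, so the product for L(M) \ L(N) (M-component accepting, N-component rejecting) has no reachable accepting pair and the difference is empty.
Hence every string in L(M) is also in L(N).

Yes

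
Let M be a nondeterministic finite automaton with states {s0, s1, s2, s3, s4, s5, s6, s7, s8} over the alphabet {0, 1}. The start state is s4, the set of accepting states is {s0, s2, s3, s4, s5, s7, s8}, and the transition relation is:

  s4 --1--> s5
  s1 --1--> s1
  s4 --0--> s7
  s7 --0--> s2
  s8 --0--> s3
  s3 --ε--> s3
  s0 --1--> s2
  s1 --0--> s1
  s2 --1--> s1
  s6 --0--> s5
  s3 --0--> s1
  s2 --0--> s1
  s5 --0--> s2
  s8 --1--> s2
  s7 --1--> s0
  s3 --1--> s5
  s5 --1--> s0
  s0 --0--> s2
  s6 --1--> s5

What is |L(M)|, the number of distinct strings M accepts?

The useful subgraph on states {s0, s2, s4, s5, s7} is acyclic, so L(M) is finite; the longest accepting path visits 4 useful states, giving maximum string length 3.
Counting accepting paths from s4 by length: 1 of length 0, 2 of length 1, 4 of length 2, 4 of length 3. Total 11.

11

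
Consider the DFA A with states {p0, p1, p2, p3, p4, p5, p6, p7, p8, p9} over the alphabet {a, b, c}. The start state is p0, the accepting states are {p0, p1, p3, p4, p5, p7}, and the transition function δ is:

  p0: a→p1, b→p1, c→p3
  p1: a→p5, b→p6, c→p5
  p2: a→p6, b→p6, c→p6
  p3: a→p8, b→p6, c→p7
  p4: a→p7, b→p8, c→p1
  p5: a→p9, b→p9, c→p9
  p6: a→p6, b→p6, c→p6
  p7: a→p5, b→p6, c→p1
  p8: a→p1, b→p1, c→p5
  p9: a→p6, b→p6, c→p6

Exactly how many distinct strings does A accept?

The useful subgraph on states {p0, p1, p3, p5, p7, p8} is acyclic, so L(A) is finite; the longest accepting path visits 5 useful states, giving maximum string length 4.
Counting accepting paths from p0 by length: 1 of length 0, 3 of length 1, 5 of length 2, 5 of length 3, 6 of length 4. Total 20.

20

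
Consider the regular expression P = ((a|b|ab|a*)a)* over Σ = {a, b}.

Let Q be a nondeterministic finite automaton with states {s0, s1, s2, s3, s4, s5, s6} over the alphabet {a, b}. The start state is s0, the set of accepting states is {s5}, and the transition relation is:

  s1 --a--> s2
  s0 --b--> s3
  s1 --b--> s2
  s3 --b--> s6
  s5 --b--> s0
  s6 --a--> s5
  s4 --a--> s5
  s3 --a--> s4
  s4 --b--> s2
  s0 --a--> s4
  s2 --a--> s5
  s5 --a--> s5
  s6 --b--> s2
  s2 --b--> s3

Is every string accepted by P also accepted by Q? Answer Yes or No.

The empty string ε is in L(P) but not in L(Q).
So L(P) ⊄ L(Q).

No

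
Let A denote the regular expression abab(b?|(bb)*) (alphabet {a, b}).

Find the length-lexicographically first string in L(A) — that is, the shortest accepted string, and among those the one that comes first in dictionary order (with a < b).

abab

By inspection of the expression, no string of length less than 4 matches, and abab is the lexicographically first match of length 4.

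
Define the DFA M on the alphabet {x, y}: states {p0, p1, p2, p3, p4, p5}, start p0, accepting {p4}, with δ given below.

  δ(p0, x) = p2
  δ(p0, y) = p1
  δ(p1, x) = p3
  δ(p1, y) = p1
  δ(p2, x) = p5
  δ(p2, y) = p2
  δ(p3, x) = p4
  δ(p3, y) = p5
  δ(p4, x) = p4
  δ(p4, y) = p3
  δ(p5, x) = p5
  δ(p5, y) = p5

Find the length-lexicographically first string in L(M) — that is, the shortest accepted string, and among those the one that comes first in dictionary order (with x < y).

yxx

A breadth-first search from p0 reaches an accepting state first via the path p0 → p1 → p3 → p4 on input yxx.
No string of length < 3 is accepted (BFS exhausts all shorter strings without reaching an accepting state), and yxx is the lexicographically least accepting string of length 3.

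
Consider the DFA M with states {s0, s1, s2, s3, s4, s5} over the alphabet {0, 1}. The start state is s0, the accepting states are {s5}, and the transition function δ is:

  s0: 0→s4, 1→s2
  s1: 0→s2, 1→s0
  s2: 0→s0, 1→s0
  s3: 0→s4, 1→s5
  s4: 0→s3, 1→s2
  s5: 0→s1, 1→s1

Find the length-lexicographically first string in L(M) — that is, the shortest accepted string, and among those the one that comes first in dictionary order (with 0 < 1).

A breadth-first search from s0 reaches an accepting state first via the path s0 → s4 → s3 → s5 on input 001.
No string of length < 3 is accepted (BFS exhausts all shorter strings without reaching an accepting state), and 001 is the lexicographically least accepting string of length 3.

001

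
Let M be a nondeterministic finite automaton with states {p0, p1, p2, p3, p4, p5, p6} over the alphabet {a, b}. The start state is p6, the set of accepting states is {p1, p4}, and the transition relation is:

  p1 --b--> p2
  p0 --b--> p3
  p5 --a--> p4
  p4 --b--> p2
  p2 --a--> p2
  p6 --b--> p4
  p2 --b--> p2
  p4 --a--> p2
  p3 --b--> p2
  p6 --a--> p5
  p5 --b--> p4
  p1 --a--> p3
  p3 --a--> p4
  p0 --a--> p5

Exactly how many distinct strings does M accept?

The useful subgraph on states {p4, p5, p6} is acyclic, so L(M) is finite; the longest accepting path visits 3 useful states, giving maximum string length 2.
Counting accepting paths from p6 by length: 1 of length 1, 2 of length 2. Total 3.

3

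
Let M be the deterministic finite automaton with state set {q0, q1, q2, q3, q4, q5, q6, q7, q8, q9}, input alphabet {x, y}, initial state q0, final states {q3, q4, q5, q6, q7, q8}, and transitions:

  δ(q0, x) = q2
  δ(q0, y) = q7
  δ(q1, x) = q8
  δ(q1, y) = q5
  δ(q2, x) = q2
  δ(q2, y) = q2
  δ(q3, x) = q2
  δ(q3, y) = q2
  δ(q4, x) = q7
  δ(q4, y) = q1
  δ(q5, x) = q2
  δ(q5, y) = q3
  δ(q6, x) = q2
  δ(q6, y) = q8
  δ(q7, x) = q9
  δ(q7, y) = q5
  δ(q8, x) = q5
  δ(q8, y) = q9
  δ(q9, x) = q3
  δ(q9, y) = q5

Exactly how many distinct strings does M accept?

The useful subgraph on states {q0, q3, q5, q7, q9} is acyclic, so L(M) is finite; the longest accepting path visits 5 useful states, giving maximum string length 4.
Counting accepting paths from q0 by length: 1 of length 1, 1 of length 2, 3 of length 3, 1 of length 4. Total 6.

6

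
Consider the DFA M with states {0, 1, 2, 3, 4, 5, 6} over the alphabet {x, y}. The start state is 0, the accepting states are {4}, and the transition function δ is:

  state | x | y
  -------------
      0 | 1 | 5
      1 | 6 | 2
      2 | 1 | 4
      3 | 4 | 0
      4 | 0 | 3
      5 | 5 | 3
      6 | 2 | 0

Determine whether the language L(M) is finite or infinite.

infinite

State 1 is reachable from the start and can reach an accepting state, and it lies on the cycle 1 → 2 → 1.
Traversing that cycle any number of times yields accepted strings of unbounded length, so the language is infinite.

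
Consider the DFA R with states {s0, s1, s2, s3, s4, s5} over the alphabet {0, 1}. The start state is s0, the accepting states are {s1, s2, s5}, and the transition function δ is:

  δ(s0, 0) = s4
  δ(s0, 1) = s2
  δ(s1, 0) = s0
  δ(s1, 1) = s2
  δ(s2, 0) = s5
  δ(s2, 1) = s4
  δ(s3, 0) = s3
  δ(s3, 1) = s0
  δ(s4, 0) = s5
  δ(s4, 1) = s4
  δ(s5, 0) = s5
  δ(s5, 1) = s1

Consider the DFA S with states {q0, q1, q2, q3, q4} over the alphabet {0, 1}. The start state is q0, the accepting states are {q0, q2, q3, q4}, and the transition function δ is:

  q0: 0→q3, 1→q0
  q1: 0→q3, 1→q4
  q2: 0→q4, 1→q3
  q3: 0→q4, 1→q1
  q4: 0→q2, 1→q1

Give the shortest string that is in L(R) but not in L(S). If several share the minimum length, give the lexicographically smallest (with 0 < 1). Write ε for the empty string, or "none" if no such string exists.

001

The string 001 is accepted by R but not by S.
No shorter string lies in the difference, and 001 is the lexicographically first length-3 string in L(R) \ L(S).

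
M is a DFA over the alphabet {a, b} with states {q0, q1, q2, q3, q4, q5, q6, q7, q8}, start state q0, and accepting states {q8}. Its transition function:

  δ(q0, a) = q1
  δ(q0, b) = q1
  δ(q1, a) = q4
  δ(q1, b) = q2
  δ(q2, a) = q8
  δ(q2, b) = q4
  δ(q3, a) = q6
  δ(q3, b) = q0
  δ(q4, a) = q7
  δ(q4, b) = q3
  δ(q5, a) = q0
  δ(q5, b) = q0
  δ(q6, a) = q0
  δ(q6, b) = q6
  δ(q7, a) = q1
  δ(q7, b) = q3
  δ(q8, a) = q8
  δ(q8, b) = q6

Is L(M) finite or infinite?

infinite

State q8 is reachable from the start and can reach an accepting state, and it lies on the cycle q8 → q8.
Traversing that cycle any number of times yields accepted strings of unbounded length, so the language is infinite.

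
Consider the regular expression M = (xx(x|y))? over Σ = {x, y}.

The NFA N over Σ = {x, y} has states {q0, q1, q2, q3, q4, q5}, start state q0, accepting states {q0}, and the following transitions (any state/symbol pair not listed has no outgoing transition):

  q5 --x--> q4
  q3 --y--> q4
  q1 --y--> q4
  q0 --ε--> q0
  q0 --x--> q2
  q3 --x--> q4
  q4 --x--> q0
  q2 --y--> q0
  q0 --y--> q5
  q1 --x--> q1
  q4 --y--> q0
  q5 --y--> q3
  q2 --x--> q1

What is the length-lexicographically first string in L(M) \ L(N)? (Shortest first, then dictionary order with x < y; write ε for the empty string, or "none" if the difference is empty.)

The string xxx is accepted by M but not by N.
No shorter string lies in the difference, and xxx is the lexicographically first length-3 string in L(M) \ L(N).

xxx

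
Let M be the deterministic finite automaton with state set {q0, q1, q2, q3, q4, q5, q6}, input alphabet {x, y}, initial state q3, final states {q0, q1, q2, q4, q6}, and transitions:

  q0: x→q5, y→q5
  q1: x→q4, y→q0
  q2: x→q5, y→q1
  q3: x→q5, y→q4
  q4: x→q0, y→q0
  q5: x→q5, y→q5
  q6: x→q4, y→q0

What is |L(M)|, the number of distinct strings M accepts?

The useful subgraph on states {q0, q3, q4} is acyclic, so L(M) is finite; the longest accepting path visits 3 useful states, giving maximum string length 2.
Counting accepting paths from q3 by length: 1 of length 1, 2 of length 2. Total 3.

3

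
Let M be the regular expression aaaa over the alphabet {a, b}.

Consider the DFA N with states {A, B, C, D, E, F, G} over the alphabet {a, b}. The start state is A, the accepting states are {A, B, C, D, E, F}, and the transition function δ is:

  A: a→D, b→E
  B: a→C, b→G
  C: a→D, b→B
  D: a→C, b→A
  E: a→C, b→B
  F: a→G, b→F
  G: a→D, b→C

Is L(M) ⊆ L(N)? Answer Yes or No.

Converting the expression M to a DFA (subset construction, then merging equivalent states) gives the minimal DFA with states {m0, m1, m2, m3, m4, m5}, start state m0, accepting states {m5} and transitions m0: a→m1, b→m2; m1: a→m3, b→m2; m2: a→m2, b→m2; m3: a→m4, b→m2; m4: a→m5, b→m2; m5: a→m2, b→m2.
Exploring the product automaton M × N from the start pair (m0, A), following both machines on each input symbol, reaches 11 state pairs: (m0, A), (m1, D), (m2, E), (m3, C), (m2, A), (m2, C), (m2, B), (m4, D), (m2, D), (m2, G), (m5, C).
M accepts in {m5} and N accepts in {A, B, C, D, E, F}. The reachable pairs whose M-component is accepting are (m5, C); in each of them the N-component is accepting too, so the product for L(M) \ L(N) (M-component accepting, N-component rejecting) has no reachable accepting pair and the difference is empty.
Hence every string in L(M) is also in L(N).

Yes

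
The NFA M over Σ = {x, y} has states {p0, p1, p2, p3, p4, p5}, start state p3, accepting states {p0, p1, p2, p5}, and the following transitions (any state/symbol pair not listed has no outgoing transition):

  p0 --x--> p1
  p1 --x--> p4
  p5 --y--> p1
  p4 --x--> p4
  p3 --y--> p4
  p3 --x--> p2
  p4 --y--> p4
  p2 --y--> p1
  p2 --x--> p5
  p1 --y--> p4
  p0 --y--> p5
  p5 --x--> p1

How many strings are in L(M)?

The useful subgraph on states {p1, p2, p3, p5} is acyclic, so L(M) is finite; the longest accepting path visits 4 useful states, giving maximum string length 3.
Counting accepting paths from p3 by length: 1 of length 1, 2 of length 2, 2 of length 3. Total 5.

5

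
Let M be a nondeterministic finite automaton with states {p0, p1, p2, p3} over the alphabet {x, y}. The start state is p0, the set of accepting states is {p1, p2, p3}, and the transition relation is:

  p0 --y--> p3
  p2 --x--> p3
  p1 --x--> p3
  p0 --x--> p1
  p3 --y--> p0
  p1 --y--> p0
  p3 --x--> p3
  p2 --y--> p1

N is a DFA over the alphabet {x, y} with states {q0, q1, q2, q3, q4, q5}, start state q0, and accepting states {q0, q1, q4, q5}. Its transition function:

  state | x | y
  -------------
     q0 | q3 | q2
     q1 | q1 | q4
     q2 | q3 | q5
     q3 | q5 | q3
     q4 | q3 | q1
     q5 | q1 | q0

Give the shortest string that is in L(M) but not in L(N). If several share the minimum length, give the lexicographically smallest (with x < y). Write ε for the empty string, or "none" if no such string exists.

x

The string x is accepted by M but not by N.
No shorter string lies in the difference, and x is the lexicographically first length-1 string in L(M) \ L(N).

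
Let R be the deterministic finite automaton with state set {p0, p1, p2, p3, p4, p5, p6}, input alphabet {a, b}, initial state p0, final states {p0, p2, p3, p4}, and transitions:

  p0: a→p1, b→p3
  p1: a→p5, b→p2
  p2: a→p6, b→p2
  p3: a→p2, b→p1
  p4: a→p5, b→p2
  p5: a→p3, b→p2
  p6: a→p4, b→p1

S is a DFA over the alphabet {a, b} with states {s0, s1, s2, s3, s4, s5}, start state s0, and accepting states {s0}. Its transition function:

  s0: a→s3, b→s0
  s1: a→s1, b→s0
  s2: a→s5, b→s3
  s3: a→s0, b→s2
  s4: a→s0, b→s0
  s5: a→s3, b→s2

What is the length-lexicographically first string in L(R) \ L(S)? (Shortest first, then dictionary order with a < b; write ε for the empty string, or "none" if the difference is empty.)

ab

The string ab is accepted by R but not by S.
No shorter string lies in the difference, and ab is the lexicographically first length-2 string in L(R) \ L(S).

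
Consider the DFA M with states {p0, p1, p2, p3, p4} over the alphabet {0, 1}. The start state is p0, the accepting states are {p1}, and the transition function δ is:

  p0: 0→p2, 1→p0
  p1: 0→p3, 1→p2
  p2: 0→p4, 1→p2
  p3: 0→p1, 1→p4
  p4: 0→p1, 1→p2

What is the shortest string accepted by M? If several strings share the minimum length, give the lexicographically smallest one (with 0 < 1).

A breadth-first search from p0 reaches an accepting state first via the path p0 → p2 → p4 → p1 on input 000.
No string of length < 3 is accepted (BFS exhausts all shorter strings without reaching an accepting state), and 000 is the lexicographically least accepting string of length 3.

000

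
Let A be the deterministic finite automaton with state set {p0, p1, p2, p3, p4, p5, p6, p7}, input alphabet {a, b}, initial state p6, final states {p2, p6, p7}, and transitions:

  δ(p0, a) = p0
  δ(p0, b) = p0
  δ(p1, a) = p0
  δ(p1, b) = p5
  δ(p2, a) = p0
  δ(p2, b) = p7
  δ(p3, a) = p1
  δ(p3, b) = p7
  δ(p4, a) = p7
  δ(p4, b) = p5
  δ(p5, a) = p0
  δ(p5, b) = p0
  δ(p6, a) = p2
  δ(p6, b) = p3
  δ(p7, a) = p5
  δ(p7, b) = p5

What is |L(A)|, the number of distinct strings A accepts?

4

The useful subgraph on states {p2, p3, p6, p7} is acyclic, so L(A) is finite; the longest accepting path visits 3 useful states, giving maximum string length 2.
Counting accepting paths from p6 by length: 1 of length 0, 1 of length 1, 2 of length 2. Total 4.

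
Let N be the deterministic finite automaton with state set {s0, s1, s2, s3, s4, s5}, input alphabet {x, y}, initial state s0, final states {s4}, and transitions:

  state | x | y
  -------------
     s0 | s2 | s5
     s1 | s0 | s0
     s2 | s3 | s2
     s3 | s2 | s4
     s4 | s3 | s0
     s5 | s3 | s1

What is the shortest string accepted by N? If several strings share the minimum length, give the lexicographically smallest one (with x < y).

xxy

A breadth-first search from s0 reaches an accepting state first via the path s0 → s2 → s3 → s4 on input xxy.
No string of length < 3 is accepted (BFS exhausts all shorter strings without reaching an accepting state), and xxy is the lexicographically least accepting string of length 3.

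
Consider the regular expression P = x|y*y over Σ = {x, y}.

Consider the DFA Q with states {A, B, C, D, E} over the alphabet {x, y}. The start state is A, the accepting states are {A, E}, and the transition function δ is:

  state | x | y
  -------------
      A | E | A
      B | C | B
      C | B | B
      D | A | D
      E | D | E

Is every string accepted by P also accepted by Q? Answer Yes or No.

Converting the expression P to a DFA (subset construction, then merging equivalent states) gives the minimal DFA with states {p0, p1, p2, p3}, start state p0, accepting states {p1, p2} and transitions p0: x→p1, y→p2; p1: x→p3, y→p3; p2: x→p3, y→p2; p3: x→p3, y→p3.
Exploring the product automaton P × Q from the start pair (p0, A), following both machines on each input symbol, reaches 6 state pairs: (p0, A), (p1, E), (p2, A), (p3, D), (p3, E), (p3, A).
P accepts in {p1, p2} and Q accepts in {A, E}. The reachable pairs whose P-component is accepting are (p1, E), (p2, A); in each of them the Q-component is accepting too, so the product for L(P) \ L(Q) (P-component accepting, Q-component rejecting) has no reachable accepting pair and the difference is empty.
Hence every string in L(P) is also in L(Q).

Yes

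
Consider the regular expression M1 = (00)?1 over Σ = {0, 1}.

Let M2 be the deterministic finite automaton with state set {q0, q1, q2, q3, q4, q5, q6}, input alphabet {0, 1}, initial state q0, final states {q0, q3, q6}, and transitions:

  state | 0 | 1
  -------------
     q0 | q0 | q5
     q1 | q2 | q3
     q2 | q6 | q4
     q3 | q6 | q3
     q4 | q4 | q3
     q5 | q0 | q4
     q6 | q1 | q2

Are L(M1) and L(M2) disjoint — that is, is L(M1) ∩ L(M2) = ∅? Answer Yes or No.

Yes

Converting the expression M1 to a DFA (subset construction, then merging equivalent states) gives the minimal DFA with states {r0, r1, r2, r3, r4}, start state r0, accepting states {r2} and transitions r0: 0→r1, 1→r2; r1: 0→r3, 1→r4; r2: 0→r4, 1→r4; r3: 0→r4, 1→r2; r4: 0→r4, 1→r4.
Exploring the product automaton M1 × M2 from the start pair (r0, q0), following both machines on each input symbol, reaches 11 state pairs: (r0, q0), (r1, q0), (r2, q5), (r3, q0), (r4, q5), (r4, q0), (r4, q4), (r4, q3), (r4, q6), (r4, q1), (r4, q2).
M1 accepts in {r2} and M2 accepts in {q0, q3, q6}; no reachable pair has both components accepting, so no string drives both machines to acceptance simultaneously and L(M1) ∩ L(M2) = ∅.
So no string is accepted by both, and the intersection is empty.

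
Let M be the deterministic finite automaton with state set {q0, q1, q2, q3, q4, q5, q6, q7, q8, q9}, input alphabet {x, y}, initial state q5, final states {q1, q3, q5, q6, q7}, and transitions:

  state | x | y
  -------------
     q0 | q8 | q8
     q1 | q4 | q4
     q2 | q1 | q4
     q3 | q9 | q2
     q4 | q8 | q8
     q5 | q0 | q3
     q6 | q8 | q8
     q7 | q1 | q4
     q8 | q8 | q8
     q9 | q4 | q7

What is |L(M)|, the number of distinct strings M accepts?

5

The useful subgraph on states {q1, q2, q3, q5, q7, q9} is acyclic, so L(M) is finite; the longest accepting path visits 5 useful states, giving maximum string length 4.
Counting accepting paths from q5 by length: 1 of length 0, 1 of length 1, 2 of length 3, 1 of length 4. Total 5.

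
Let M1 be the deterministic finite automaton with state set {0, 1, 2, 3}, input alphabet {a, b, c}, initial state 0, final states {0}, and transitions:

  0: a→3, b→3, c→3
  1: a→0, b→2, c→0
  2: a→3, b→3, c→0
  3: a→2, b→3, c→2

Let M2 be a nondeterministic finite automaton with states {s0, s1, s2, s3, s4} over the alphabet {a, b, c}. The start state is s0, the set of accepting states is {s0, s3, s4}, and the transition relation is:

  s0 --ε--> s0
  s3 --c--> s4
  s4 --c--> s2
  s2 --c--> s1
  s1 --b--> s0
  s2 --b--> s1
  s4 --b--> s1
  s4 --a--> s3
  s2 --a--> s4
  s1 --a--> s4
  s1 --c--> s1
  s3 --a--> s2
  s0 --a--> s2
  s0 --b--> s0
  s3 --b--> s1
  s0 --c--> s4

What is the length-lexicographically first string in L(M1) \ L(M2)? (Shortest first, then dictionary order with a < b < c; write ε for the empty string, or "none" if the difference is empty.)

aac

The string aac is accepted by M1 but not by M2.
No shorter string lies in the difference, and aac is the lexicographically first length-3 string in L(M1) \ L(M2).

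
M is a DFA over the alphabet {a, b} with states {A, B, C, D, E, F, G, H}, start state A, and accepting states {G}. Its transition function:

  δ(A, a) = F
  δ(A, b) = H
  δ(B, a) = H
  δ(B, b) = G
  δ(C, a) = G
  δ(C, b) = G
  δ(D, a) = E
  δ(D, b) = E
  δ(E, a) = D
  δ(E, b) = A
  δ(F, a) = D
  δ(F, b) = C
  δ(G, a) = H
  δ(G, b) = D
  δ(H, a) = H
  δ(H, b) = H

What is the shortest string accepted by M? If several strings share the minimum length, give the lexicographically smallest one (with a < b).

A breadth-first search from A reaches an accepting state first via the path A → F → C → G on input aba.
No string of length < 3 is accepted (BFS exhausts all shorter strings without reaching an accepting state), and aba is the lexicographically least accepting string of length 3.

aba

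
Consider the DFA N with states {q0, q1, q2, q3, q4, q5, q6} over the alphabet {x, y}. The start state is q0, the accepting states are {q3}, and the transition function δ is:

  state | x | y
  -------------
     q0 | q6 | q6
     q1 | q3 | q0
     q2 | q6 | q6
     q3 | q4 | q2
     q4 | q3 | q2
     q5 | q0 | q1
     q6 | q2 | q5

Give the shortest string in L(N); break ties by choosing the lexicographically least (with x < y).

A breadth-first search from q0 reaches an accepting state first via the path q0 → q6 → q5 → q1 → q3 on input xyyx.
No string of length < 4 is accepted (BFS exhausts all shorter strings without reaching an accepting state), and xyyx is the lexicographically least accepting string of length 4.

xyyx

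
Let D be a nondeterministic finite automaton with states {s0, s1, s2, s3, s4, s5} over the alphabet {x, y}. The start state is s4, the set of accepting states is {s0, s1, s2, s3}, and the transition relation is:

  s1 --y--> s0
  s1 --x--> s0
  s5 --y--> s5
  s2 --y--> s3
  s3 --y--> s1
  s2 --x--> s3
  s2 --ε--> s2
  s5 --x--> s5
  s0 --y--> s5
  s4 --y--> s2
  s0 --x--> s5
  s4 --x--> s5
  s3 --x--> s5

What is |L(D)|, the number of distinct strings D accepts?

9

The useful subgraph on states {s0, s1, s2, s3, s4} is acyclic, so L(D) is finite; the longest accepting path visits 5 useful states, giving maximum string length 4.
Counting accepting paths from s4 by length: 1 of length 1, 2 of length 2, 2 of length 3, 4 of length 4. Total 9.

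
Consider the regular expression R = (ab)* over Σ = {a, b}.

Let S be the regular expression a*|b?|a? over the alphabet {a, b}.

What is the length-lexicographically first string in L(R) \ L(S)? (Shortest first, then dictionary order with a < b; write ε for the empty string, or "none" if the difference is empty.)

ab

The string ab is accepted by R but not by S.
No shorter string lies in the difference, and ab is the lexicographically first length-2 string in L(R) \ L(S).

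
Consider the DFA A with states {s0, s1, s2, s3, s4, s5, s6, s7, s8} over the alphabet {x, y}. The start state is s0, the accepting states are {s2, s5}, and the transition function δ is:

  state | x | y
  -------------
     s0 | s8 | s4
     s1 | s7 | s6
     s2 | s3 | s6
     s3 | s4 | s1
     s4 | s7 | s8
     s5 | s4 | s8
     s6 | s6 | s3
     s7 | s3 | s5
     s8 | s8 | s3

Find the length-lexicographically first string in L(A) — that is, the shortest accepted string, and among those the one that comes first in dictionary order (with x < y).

A breadth-first search from s0 reaches an accepting state first via the path s0 → s4 → s7 → s5 on input yxy.
No string of length < 3 is accepted (BFS exhausts all shorter strings without reaching an accepting state), and yxy is the lexicographically least accepting string of length 3.

yxy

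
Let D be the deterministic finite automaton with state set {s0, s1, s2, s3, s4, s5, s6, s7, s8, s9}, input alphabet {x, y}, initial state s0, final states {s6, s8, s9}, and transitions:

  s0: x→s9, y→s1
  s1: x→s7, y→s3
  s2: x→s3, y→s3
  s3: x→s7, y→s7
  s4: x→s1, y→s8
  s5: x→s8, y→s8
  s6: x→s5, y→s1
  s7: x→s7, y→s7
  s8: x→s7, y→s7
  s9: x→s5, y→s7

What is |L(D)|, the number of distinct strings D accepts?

3

The useful subgraph on states {s0, s5, s8, s9} is acyclic, so L(D) is finite; the longest accepting path visits 4 useful states, giving maximum string length 3.
Counting accepting paths from s0 by length: 1 of length 1, 2 of length 3. Total 3.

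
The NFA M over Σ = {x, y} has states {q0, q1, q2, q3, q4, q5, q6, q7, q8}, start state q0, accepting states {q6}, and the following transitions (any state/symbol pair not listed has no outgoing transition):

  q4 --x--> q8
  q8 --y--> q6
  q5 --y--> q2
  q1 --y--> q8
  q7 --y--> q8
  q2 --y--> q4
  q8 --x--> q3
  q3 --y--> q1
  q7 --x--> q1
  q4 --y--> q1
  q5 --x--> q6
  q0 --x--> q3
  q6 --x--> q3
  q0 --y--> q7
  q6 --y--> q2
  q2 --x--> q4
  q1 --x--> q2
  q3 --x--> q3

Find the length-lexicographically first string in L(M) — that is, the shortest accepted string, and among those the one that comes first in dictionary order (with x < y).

A breadth-first search from q0 reaches an accepting state first via the path q0 → q7 → q8 → q6 on input yyy.
No string of length < 3 is accepted (BFS exhausts all shorter strings without reaching an accepting state), and yyy is the lexicographically least accepting string of length 3.

yyy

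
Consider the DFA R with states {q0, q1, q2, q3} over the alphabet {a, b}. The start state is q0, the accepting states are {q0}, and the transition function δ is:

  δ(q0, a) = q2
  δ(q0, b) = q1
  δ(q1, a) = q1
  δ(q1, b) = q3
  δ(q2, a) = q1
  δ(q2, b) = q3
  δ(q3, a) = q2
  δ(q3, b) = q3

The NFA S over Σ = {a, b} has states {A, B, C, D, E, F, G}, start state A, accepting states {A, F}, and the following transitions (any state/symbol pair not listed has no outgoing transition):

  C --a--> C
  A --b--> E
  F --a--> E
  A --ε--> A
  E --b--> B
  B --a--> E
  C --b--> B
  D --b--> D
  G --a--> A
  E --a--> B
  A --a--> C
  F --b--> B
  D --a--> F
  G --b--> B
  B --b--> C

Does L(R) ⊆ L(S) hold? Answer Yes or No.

Yes

Exploring the product automaton R × S from the start pair (q0, A), following both machines on each input symbol, reaches 8 state pairs: (q0, A), (q2, C), (q1, E), (q1, C), (q3, B), (q1, B), (q2, E), (q3, C).
R accepts in {q0} and S accepts in {A, F}. The reachable pairs whose R-component is accepting are (q0, A); in each of them the S-component is accepting too, so the product for L(R) \ L(S) (R-component accepting, S-component rejecting) has no reachable accepting pair and the difference is empty.
Hence every string in L(R) is also in L(S).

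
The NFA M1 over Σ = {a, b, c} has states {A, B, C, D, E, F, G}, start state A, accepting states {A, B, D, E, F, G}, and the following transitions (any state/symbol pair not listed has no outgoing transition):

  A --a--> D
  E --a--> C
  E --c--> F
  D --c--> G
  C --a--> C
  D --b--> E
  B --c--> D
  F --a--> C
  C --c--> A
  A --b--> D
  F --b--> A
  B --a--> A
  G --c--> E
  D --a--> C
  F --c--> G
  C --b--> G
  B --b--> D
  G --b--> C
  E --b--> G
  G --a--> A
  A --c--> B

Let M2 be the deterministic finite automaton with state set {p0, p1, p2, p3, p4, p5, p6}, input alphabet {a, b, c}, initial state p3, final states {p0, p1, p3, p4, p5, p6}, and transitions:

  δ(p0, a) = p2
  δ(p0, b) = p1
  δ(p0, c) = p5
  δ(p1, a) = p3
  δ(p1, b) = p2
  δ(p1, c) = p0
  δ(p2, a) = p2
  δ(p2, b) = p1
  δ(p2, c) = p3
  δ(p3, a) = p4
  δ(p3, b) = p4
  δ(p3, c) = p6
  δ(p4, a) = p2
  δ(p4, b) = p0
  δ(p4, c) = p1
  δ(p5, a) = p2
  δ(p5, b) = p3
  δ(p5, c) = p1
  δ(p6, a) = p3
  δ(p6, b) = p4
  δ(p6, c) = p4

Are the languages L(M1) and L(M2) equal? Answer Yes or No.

Yes

Exploring the product automaton M1 × M2 from the start pair (A, p3), following both machines on each input symbol, reaches 7 state pairs: (A, p3), (D, p4), (B, p6), (C, p2), (E, p0), (G, p1), (F, p5).
M1 accepts in {A, B, D, E, F, G} and M2 accepts in {p0, p1, p3, p4, p5, p6}. In every reachable pair the two components are either both accepting — (A, p3), (D, p4), (B, p6), (E, p0), (G, p1), (F, p5) — or both non-accepting, so no string is accepted by exactly one of the machines: L(M1) \ L(M2) and L(M2) \ L(M1) are both empty.
Hence every string is accepted by M1 iff it is accepted by M2, and the two languages coincide.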